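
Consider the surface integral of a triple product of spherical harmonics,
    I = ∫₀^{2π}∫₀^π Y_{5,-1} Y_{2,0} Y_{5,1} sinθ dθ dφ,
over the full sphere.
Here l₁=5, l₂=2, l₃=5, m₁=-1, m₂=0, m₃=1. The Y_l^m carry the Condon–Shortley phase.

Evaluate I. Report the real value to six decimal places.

-0.145565

Checks pass: Σm=0; 12 even; l₃=5∈[3,7].
(2·5+1)(2·2+1)(2·5+1) = 605
Δ: 2! 8! 2! / 13! → 1/38610
sum: t=0:+1/2880 t=1:−1/576 t=2:+1/2880 = -1/960
3j²(5 2 5; 0 0 0) = Δ·Π!·Σ² = 10/429  (sign +1)
sum: t=0:+1/5760 t=1:−1/720 t=2:+1/2304 = -1/1280
3j²(5 2 5; -1 0 1) = Δ·Π!·Σ² = 27/1430  (sign -1)
combine: 4πI² = 605·10/429·27/1430 = 45/169
take √, sign -1: I = -0.14556534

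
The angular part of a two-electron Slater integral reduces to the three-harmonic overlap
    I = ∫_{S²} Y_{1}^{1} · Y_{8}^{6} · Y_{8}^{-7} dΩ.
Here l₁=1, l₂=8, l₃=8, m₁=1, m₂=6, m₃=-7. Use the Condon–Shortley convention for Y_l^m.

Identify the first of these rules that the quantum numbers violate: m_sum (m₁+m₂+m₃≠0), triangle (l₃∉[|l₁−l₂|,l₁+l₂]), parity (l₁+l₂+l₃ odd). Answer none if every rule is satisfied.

parity

Σmᵢ = 0  ✓
l₃∈[|l₁−l₂|,l₁+l₂]=[7,9], have l₃=8  ✓
Σlᵢ = 17 ⇒ odd  ✗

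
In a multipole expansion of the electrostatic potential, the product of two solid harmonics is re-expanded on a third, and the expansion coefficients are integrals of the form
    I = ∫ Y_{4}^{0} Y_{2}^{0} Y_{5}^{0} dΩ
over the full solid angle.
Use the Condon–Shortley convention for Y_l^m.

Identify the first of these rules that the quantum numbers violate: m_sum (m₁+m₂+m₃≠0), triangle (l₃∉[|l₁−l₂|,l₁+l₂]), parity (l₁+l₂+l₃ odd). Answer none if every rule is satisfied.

azimuthal sum: 0 + 0 + 0 = 0  ✓
2 ≤ 5 ≤ 6 (triangle on l)  ✓
L = 4 + 2 + 5 = 11 (odd)  ✗

parity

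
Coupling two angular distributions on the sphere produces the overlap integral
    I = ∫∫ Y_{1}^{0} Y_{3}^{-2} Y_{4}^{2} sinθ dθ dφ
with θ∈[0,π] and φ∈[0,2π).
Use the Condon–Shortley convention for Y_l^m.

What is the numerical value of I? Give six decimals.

0.213244

Rules hold: Σm=0, L=8 even, 2≤4≤4.
N = 3·7·9 = 189
Δ = 0!·2!·6!/9! = 1/252
Racah Σ t=0..0: t=0:+1/36 = 1/36
⇒ 3j(1 3 4; 0 0 0)² = 4/63, sgn +1
Racah Σ t=0..0: t=0:+1/120 = 1/120
⇒ 3j(1 3 4; 0 -2 2)² = 1/21, sgn +1
4πI² = N·(3j₀)²·(3jₘ)² = 4/7
I = +1·√(0.571429/4π) = 0.21324362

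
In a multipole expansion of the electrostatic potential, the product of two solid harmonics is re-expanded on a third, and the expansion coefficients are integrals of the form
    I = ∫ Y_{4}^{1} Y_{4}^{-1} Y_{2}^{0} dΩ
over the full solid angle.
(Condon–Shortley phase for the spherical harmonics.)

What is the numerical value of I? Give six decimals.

-0.139264

Checks pass: Σm=0; 10 even; l₃=2∈[0,8].
(2·4+1)(2·4+1)(2·2+1) = 405
Δ: 6! 2! 2! / 11! → 1/13860
sum: t=2:+1/192 t=3:−1/36 t=4:+1/192 = -5/288
3j²(4 4 2; 0 0 0) = Δ·Π!·Σ² = 20/693  (sign -1)
sum: t=1:−1/480 t=2:+1/48 t=3:−1/144 = 17/1440
3j²(4 4 2; 1 -1 0) = Δ·Π!·Σ² = 289/13860  (sign +1)
combine: 4πI² = 405·20/693·289/13860 = 1445/5929
take √, sign -1: I = -0.13926381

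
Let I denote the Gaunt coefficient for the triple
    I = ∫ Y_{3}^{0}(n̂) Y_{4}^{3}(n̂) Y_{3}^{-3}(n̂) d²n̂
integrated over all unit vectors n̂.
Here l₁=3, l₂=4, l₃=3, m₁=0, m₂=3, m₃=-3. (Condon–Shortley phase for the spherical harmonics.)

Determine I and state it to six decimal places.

0.203551

m-sum 0 ✓  L=10 even ✓  1≤3≤7 ✓
Π(2lᵢ+1) = 7×9×7 = 441
triangle coeff Δ(3,4,3) = 1/34650
Σ_t [1,3]: t=1:−1/72 t=2:+1/16 t=3:−1/72 = 5/144
(3j)²=2/77 [(3 4 3; 0 0 0)], sign=-1
Σ_t [3,3]: t=3:−1/288 = -1/288
(3j)²=1/22 [(3 4 3; 0 3 -3)], sign=-1
⇒ 4πI² = 63/121
I = (+1)√(63/121/(4π)) = 0.20355073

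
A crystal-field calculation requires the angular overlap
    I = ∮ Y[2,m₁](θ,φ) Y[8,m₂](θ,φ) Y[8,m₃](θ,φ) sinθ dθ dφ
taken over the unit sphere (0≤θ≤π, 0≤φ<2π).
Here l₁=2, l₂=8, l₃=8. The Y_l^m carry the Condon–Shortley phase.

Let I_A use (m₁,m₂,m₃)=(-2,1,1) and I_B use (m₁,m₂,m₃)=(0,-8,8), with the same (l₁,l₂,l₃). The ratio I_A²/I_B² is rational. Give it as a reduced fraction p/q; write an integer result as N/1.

27/50

Shared (l₁,l₂,l₃)=(2,8,8): N and (l;000)² cancel in I_A²/I_B².
A: Δ = 2!·2!·14!/19! = 1/348840; Racah Σ t=2..2: t=2:+1/101606400 = 1/101606400; ⇒ 3j(2 8 8; -2 1 1)² = 36/1615, sgn -1
B: Δ = 2!·2!·14!/19! = 1/348840; Racah Σ t=0..0: t=0:+1/348713164800 = 1/348713164800; ⇒ 3j(2 8 8; 0 -8 8)² = 40/969, sgn +1
I_A²/I_B² = (36/1615)/(40/969) = 27/50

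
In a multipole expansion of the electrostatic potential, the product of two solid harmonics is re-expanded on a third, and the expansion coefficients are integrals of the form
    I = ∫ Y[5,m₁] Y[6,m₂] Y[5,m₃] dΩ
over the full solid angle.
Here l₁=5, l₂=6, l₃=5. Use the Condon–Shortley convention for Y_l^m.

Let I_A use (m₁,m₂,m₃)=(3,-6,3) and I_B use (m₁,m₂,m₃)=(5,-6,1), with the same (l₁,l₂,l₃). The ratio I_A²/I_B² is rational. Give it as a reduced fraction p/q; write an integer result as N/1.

Shared (l₁,l₂,l₃)=(5,6,5): N and (l;000)² cancel in I_A²/I_B².
A: Δ = 6!·4!·6!/17! = 1/28588560; Racah Σ t=0..0: t=0:+1/2073600 = 1/2073600; ⇒ 3j(5 6 5; 3 -6 3)² = 28/1105, sgn +1
B: Δ = 6!·4!·6!/17! = 1/28588560; Racah Σ t=0..0: t=0:+1/12441600 = 1/12441600; ⇒ 3j(5 6 5; 5 -6 1)² = 3/442, sgn +1
I_A²/I_B² = (28/1105)/(3/442) = 56/15

56/15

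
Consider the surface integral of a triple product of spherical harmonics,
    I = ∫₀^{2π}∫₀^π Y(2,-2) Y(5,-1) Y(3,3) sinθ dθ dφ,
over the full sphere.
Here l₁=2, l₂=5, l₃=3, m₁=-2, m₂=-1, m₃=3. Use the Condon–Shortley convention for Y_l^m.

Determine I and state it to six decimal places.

Rules hold: Σm=0, L=10 even, 3≤3≤7.
N = 5·11·7 = 385
Δ = 4!·0!·6!/11! = 1/2310
Racah Σ t=2..2: t=2:+1/144 = 1/144
⇒ 3j(2 5 3; 0 0 0)² = 10/231, sgn -1
Racah Σ t=4..4: t=4:+1/17280 = 1/17280
⇒ 3j(2 5 3; -2 -1 3)² = 1/2310, sgn +1
4πI² = N·(3j₀)²·(3jₘ)² = 5/693
I = -1·√(0.00721501/4π) = -0.02396147

-0.023961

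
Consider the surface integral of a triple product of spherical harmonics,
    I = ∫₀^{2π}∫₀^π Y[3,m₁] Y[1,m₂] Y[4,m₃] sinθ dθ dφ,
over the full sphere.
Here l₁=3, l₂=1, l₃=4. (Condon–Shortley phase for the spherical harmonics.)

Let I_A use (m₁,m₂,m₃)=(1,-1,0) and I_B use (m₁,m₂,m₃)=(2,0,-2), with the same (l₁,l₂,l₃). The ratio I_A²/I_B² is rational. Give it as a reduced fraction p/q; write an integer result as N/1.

Same 3,1,4: normalisation and zero-m 3j drop out of the ratio.
A: Δ: 0! 6! 2! / 9! → 1/252; sum: t=0:+1/96 = 1/96; 3j²(3 1 4; 1 -1 0) = Δ·Π!·Σ² = 1/42  (sign +1)
B: Δ: 0! 6! 2! / 9! → 1/252; sum: t=0:+1/120 = 1/120; 3j²(3 1 4; 2 0 -2) = Δ·Π!·Σ² = 1/21  (sign +1)
I_A²/I_B² = (1/42)/(1/21) = 1/2

1/2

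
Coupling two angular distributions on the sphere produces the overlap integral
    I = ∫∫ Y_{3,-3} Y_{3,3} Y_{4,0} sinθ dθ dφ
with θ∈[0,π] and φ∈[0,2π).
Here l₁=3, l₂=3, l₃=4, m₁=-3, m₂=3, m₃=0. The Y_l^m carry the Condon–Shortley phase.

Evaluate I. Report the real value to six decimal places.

Rules hold: Σm=0, L=10 even, 0≤4≤6.
N = 7·7·9 = 441
Δ = 2!·4!·4!/11! = 1/34650
Racah Σ t=0..2: t=0:+1/72 t=1:−1/16 t=2:+1/72 = -5/144
⇒ 3j(3 3 4; 0 0 0)² = 2/77, sgn -1
Racah Σ t=2..2: t=2:+1/1152 = 1/1152
⇒ 3j(3 3 4; -3 3 0)² = 1/154, sgn +1
4πI² = N·(3j₀)²·(3jₘ)² = 9/121
I = -1·√(0.0743802/4π) = -0.07693494

-0.076935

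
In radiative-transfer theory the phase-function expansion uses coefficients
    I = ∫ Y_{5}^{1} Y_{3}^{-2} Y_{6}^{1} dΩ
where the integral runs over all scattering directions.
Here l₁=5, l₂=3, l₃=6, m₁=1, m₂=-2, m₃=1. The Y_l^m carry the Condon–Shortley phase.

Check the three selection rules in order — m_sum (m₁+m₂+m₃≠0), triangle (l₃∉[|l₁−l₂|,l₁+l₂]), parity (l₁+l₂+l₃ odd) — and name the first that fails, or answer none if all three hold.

Σmᵢ = 0  ✓
l₃∈[|l₁−l₂|,l₁+l₂]=[2,8], have l₃=6  ✓
Σlᵢ = 14 ⇒ even  ✓

none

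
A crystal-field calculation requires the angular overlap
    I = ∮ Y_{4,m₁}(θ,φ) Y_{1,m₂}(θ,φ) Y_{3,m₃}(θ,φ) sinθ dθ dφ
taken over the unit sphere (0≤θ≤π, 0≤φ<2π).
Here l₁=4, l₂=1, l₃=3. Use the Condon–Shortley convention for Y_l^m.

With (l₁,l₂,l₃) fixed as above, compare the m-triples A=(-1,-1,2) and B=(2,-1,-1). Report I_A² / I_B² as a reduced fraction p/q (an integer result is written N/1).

1/5

Shared (l₁,l₂,l₃)=(4,1,3): N and (l;000)² cancel in I_A²/I_B².
A: Δ = 2!·6!·0!/9! = 1/252; Racah Σ t=0..0: t=0:+1/240 = 1/240; ⇒ 3j(4 1 3; -1 -1 2)² = 1/84, sgn -1
B: Δ = 2!·6!·0!/9! = 1/252; Racah Σ t=0..0: t=0:+1/96 = 1/96; ⇒ 3j(4 1 3; 2 -1 -1)² = 5/84, sgn +1
I_A²/I_B² = (1/84)/(5/84) = 1/5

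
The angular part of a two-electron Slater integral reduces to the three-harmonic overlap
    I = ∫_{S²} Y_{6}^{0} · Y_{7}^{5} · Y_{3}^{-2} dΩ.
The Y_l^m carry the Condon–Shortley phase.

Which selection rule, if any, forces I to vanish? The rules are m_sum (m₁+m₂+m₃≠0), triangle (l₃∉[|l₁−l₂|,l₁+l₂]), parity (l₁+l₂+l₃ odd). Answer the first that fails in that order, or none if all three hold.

m_sum

m₁+m₂+m₃ = 0 + 5 − 2 = 3  ✗
triangle: |6−7|=1 ≤ l₃=3 ≤ 6+7=13
parity: l₁+l₂+l₃ = 16 is even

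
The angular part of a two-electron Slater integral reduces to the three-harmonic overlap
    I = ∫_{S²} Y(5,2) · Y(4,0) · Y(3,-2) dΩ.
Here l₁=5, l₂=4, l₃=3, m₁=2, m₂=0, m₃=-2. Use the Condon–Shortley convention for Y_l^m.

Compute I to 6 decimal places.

-0.065427

m-sum 0 ✓  L=12 even ✓  1≤3≤9 ✓
Π(2lᵢ+1) = 11×9×7 = 693
triangle coeff Δ(5,4,3) = 1/180180
Σ_t [2,4]: t=2:+1/576 t=3:−1/144 t=4:+1/576 = -1/288
(3j)²=20/1001 [(5 4 3; 0 0 0)], sign=+1
Σ_t [2,3]: t=2:+1/576 t=3:−1/864 = 1/1728
(3j)²=5/1287 [(5 4 3; 2 0 -2)], sign=-1
⇒ 4πI² = 100/1859
I = (-1)√(100/1859/(4π)) = -0.06542675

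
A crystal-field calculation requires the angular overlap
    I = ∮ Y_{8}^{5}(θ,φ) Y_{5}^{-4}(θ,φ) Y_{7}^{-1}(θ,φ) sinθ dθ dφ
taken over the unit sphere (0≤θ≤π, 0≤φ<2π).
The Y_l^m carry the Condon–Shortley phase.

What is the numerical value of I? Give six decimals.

Rules hold: Σm=0, L=20 even, 3≤7≤13.
N = 17·11·15 = 2805
Δ = 6!·10!·4!/21! = 1/814773960
Racah Σ t=1..5: t=1:−1/87091200 t=2:+1/4976640 t=3:−1/2073600 t=4:+1/4976640 t=5:−1/87091200 = -1/9676800
⇒ 3j(8 5 7; 0 0 0)² = 360/46189, sgn +1
Racah Σ t=0..1: t=0:+1/130636800 t=1:−1/232243200 = 1/298598400
⇒ 3j(8 5 7; 5 -4 -1)² = 7/1292, sgn +1
4πI² = N·(3j₀)²·(3jₘ)² = 9450/79781
I = +1·√(0.118449/4π) = 0.09708703

0.097087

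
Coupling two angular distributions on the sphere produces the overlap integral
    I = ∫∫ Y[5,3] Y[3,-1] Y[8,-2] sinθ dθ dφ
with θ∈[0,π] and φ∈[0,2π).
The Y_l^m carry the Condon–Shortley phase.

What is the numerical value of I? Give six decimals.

0.109077

m-sum 0 ✓  L=16 even ✓  2≤8≤8 ✓
Π(2lᵢ+1) = 11×7×17 = 1309
triangle coeff Δ(5,3,8) = 1/136136
Σ_t [0,0]: t=0:+1/518400 = 1/518400
(3j)²=56/2431 [(5 3 8; 0 0 0)], sign=+1
Σ_t [0,0]: t=0:+1/3870720 = 1/3870720
(3j)²=675/136136 [(5 3 8; 3 -1 -2)], sign=+1
⇒ 4πI² = 4725/31603
I = (+1)√(4725/31603/(4π)) = 0.10907666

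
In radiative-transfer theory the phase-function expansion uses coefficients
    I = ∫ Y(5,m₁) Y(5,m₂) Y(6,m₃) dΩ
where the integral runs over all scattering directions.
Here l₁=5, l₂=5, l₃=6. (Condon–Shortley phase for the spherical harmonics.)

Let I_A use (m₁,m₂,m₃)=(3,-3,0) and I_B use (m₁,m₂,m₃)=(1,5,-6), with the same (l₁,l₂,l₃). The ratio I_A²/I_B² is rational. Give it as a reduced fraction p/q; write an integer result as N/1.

Shared (l₁,l₂,l₃)=(5,5,6): N and (l;000)² cancel in I_A²/I_B².
A: Δ = 4!·6!·6!/17! = 1/28588560; Racah Σ t=0..2: t=0:+1/55296 t=1:−1/86400 t=2:+1/2073600 = 29/4147200; ⇒ 3j(5 5 6; 3 -3 0)² = 841/145860, sgn +1
B: Δ = 4!·6!·6!/17! = 1/28588560; Racah Σ t=4..4: t=4:+1/12441600 = 1/12441600; ⇒ 3j(5 5 6; 1 5 -6)² = 3/442, sgn +1
I_A²/I_B² = (841/145860)/(3/442) = 841/990

841/990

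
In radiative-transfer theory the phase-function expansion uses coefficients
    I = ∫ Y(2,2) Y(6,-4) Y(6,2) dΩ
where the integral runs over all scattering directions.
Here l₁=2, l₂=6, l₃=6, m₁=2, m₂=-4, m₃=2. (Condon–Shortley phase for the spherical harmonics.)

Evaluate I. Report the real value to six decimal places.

-0.153870

Rules hold: Σm=0, L=14 even, 4≤6≤8.
N = 5·13·13 = 845
Δ = 2!·2!·10!/15! = 1/90090
Racah Σ t=0..2: t=0:+1/69120 t=1:−1/14400 t=2:+1/69120 = -7/172800
⇒ 3j(2 6 6; 0 0 0)² = 14/715, sgn -1
Racah Σ t=0..0: t=0:+1/322560 = 1/322560
⇒ 3j(2 6 6; 2 -4 2)² = 18/1001, sgn +1
4πI² = N·(3j₀)²·(3jₘ)² = 36/121
I = -1·√(0.297521/4π) = -0.15386989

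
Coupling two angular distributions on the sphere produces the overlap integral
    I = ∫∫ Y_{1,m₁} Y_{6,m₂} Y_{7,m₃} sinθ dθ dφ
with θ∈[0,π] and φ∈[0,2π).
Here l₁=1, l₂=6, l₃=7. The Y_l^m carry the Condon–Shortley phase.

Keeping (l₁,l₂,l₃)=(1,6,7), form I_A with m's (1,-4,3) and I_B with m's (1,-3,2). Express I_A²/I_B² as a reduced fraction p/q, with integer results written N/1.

l's match ⇒ only the (l;m) 3-j factors differ between A and B.
A: triangle coeff Δ(1,6,7) = 1/1365; Σ_t [0,0]: t=0:+1/14515200 = 1/14515200; (3j)²=2/455 [(1 6 7; 1 -4 3)], sign=+1
B: triangle coeff Δ(1,6,7) = 1/1365; Σ_t [0,0]: t=0:+1/4354560 = 1/4354560; (3j)²=2/273 [(1 6 7; 1 -3 2)], sign=-1
I_A²/I_B² = (2/455)/(2/273) = 3/5

3/5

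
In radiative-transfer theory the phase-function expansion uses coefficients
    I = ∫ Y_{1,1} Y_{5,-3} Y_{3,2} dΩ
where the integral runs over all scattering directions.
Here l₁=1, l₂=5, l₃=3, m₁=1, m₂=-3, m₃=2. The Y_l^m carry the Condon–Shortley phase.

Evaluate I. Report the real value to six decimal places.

0.000000

l₃=3 ∉ [4,6] — triangle fails ⇒ I = 0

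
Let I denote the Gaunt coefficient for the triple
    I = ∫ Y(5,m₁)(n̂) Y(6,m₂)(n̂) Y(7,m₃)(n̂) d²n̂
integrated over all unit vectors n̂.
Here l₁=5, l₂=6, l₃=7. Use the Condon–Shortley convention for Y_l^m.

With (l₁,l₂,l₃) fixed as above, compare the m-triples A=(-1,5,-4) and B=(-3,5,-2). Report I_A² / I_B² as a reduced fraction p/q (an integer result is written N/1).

275/1344

Shared (l₁,l₂,l₃)=(5,6,7): N and (l;000)² cancel in I_A²/I_B².
A: Δ = 4!·6!·8!/19! = 1/174594420; Racah Σ t=3..4: t=3:−1/8709120 t=4:+1/5806080 = 1/17418240; ⇒ 3j(5 6 7; -1 5 -4)² = 275/88179, sgn -1
B: Δ = 4!·6!·8!/19! = 1/174594420; Racah Σ t=3..4: t=3:−1/29030400 t=4:+1/5806080 = 1/7257600; ⇒ 3j(5 6 7; -3 5 -2)² = 64/4199, sgn -1
I_A²/I_B² = (275/88179)/(64/4199) = 275/1344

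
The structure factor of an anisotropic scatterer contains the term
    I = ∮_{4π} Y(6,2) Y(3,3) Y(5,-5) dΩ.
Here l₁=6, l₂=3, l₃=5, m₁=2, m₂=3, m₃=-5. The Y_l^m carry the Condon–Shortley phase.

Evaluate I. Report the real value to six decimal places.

Rules hold: Σm=0, L=14 even, 3≤5≤9.
N = 13·7·11 = 1001
Δ = 4!·8!·2!/15! = 1/675675
Racah Σ t=1..3: t=1:−1/8640 t=2:+1/2304 t=3:−1/8640 = 7/34560
⇒ 3j(6 3 5; 0 0 0)² = 7/429, sgn -1
Racah Σ t=4..4: t=4:+1/1935360 = 1/1935360
⇒ 3j(6 3 5; 2 3 -5)² = 1/1001, sgn +1
4πI² = N·(3j₀)²·(3jₘ)² = 7/429
I = -1·√(0.016317/4π) = -0.03603425

-0.036034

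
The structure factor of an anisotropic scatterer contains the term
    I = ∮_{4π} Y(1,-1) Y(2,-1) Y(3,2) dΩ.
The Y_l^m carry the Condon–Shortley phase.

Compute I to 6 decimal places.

Rules hold: Σm=0, L=6 even, 1≤3≤3.
N = 3·5·7 = 105
Δ = 0!·2!·4!/7! = 1/105
Racah Σ t=0..0: t=0:+1/4 = 1/4
⇒ 3j(1 2 3; 0 0 0)² = 3/35, sgn -1
Racah Σ t=0..0: t=0:+1/12 = 1/12
⇒ 3j(1 2 3; -1 -1 2)² = 2/21, sgn -1
4πI² = N·(3j₀)²·(3jₘ)² = 6/7
I = +1·√(0.857143/4π) = 0.26116903

0.261169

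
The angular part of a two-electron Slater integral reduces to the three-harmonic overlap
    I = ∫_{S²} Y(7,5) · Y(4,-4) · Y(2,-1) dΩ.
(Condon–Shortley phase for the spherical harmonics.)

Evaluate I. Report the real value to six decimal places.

0.000000

triangle: need 3≤l₃≤11, have 2; I=0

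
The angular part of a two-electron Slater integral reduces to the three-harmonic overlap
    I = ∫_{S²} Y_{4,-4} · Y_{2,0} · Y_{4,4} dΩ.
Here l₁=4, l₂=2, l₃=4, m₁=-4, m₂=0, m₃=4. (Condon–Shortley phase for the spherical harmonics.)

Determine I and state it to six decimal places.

Rules hold: Σm=0, L=10 even, 2≤4≤6.
N = 9·5·9 = 405
Δ = 2!·6!·2!/11! = 1/13860
Racah Σ t=0..2: t=0:+1/192 t=1:−1/36 t=2:+1/192 = -5/288
⇒ 3j(4 2 4; 0 0 0)² = 20/693, sgn -1
Racah Σ t=2..2: t=2:+1/2880 = 1/2880
⇒ 3j(4 2 4; -4 0 4)² = 28/495, sgn +1
4πI² = N·(3j₀)²·(3jₘ)² = 80/121
I = -1·√(0.661157/4π) = -0.22937568

-0.229376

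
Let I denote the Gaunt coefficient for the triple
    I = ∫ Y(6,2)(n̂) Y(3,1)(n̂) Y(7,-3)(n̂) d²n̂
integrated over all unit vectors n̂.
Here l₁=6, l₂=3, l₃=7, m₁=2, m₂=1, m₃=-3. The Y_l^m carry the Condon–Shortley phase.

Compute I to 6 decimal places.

Checks pass: Σm=0; 16 even; l₃=7∈[3,9].
(2·6+1)(2·3+1)(2·7+1) = 1365
Δ: 2! 10! 4! / 17! → 1/2042040
sum: t=0:+1/207360 t=1:−1/57600 t=2:+1/207360 = -1/129600
3j²(6 3 7; 0 0 0) = Δ·Π!·Σ² = 168/12155  (sign +1)
sum: t=0:+1/829440 t=1:−1/181440 t=2:+1/645120 = -1/362880
3j²(6 3 7; 2 1 -3) = Δ·Π!·Σ² = 256/17017  (sign -1)
combine: 4πI² = 1365·168/12155·256/17017 = 129024/454597
take √, sign -1: I = -0.15028548

-0.150285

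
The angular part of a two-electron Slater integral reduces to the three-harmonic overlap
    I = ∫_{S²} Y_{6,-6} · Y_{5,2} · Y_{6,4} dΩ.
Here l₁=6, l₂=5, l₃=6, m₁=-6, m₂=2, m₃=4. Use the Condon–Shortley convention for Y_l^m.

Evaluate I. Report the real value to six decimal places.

Σlᵢ=17 odd — θ-integrand is odd under cosθ→−cosθ; I=0

0.000000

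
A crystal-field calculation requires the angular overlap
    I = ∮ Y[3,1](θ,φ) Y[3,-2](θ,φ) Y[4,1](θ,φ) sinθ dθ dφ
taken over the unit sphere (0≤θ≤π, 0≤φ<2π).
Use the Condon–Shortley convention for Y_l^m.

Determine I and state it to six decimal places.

m-sum 0 ✓  L=10 even ✓  0≤4≤6 ✓
Π(2lᵢ+1) = 7×7×9 = 441
triangle coeff Δ(3,3,4) = 1/34650
Σ_t [0,2]: t=0:+1/72 t=1:−1/16 t=2:+1/72 = -5/144
(3j)²=2/77 [(3 3 4; 0 0 0)], sign=-1
Σ_t [0,1]: t=0:+1/48 t=1:−1/144 = 1/72
(3j)²=16/693 [(3 3 4; 1 -2 1)], sign=-1
⇒ 4πI² = 32/121
I = (+1)√(32/121/(4π)) = 0.14506992

0.145070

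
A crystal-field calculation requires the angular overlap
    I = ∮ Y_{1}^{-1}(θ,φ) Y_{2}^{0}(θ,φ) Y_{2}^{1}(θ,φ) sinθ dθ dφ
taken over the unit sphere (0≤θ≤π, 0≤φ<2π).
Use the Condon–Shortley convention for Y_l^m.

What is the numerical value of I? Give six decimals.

0.000000

L=5 odd ⇒ parity kills the (l;000) factor ⇒ I = 0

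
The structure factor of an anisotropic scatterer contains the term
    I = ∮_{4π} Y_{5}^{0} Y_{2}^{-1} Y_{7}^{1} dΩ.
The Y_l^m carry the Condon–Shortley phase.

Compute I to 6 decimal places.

-0.207724

Checks pass: Σm=0; 14 even; l₃=7∈[3,7].
(2·5+1)(2·2+1)(2·7+1) = 825
Δ: 0! 10! 4! / 15! → 1/15015
sum: t=0:+1/57600 = 1/57600
3j²(5 2 7; 0 0 0) = Δ·Π!·Σ² = 21/715  (sign -1)
sum: t=0:+1/86400 = 1/86400
3j²(5 2 7; 0 -1 1) = Δ·Π!·Σ² = 16/715  (sign +1)
combine: 4πI² = 825·21/715·16/715 = 1008/1859
take √, sign -1: I = -0.20772350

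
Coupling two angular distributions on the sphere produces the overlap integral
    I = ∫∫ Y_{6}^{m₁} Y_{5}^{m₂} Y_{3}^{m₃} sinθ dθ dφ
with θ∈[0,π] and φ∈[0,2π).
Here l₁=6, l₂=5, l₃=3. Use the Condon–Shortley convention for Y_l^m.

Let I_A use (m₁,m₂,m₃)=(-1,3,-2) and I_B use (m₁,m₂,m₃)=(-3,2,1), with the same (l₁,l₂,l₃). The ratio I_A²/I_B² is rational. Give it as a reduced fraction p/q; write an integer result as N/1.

l's match ⇒ only the (l;m) 3-j factors differ between A and B.
A: triangle coeff Δ(6,5,3) = 1/675675; Σ_t [6,7]: t=6:+1/17280 t=7:−1/120960 = 1/20160; (3j)²=64/3003 [(6 5 3; -1 3 -2)], sign=-1
B: triangle coeff Δ(6,5,3) = 1/675675; Σ_t [5,7]: t=5:−1/34560 t=6:+1/8640 t=7:−1/40320 = 1/16128; (3j)²=18/1001 [(6 5 3; -3 2 1)], sign=+1
I_A²/I_B² = (64/3003)/(18/1001) = 32/27

32/27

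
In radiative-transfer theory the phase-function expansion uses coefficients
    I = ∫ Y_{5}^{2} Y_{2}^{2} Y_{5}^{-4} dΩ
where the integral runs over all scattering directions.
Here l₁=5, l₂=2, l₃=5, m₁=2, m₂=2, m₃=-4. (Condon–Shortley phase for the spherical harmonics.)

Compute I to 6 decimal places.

Rules hold: Σm=0, L=12 even, 3≤5≤7.
N = 11·5·11 = 605
Δ = 2!·8!·2!/13! = 1/38610
Racah Σ t=0..2: t=0:+1/2880 t=1:−1/576 t=2:+1/2880 = -1/960
⇒ 3j(5 2 5; 0 0 0)² = 10/429, sgn +1
Racah Σ t=2..2: t=2:+1/20160 = 1/20160
⇒ 3j(5 2 5; 2 2 -4)² = 12/715, sgn -1
4πI² = N·(3j₀)²·(3jₘ)² = 40/169
I = -1·√(0.236686/4π) = -0.13724032

-0.137240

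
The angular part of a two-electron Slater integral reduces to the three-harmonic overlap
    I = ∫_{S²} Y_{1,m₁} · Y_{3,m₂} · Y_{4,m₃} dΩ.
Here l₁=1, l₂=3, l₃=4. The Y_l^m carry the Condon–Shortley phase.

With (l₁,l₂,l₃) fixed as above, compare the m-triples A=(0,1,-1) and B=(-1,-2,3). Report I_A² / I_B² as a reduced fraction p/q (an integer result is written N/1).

5/7

Same 1,3,4: normalisation and zero-m 3j drop out of the ratio.
A: Δ: 0! 2! 6! / 9! → 1/252; sum: t=0:+1/48 = 1/48; 3j²(1 3 4; 0 1 -1) = Δ·Π!·Σ² = 5/84  (sign -1)
B: Δ: 0! 2! 6! / 9! → 1/252; sum: t=0:+1/240 = 1/240; 3j²(1 3 4; -1 -2 3) = Δ·Π!·Σ² = 1/12  (sign -1)
I_A²/I_B² = (5/84)/(1/12) = 5/7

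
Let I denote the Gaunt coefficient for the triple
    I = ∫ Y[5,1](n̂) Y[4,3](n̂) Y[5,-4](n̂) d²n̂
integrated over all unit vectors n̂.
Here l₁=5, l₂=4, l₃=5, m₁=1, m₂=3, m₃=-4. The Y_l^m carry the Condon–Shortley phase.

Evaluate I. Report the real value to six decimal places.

-0.168084

Checks pass: Σm=0; 14 even; l₃=5∈[1,9].
(2·5+1)(2·4+1)(2·5+1) = 1089
Δ: 4! 6! 4! / 15! → 1/3153150
sum: t=0:+1/69120 t=1:−1/1728 t=2:+1/576 t=3:−1/1728 t=4:+1/69120 = 7/11520
3j²(5 4 5; 0 0 0) = Δ·Π!·Σ² = 2/143  (sign -1)
sum: t=3:−1/17280 t=4:+1/103680 = -1/20736
3j²(5 4 5; 1 3 -4) = Δ·Π!·Σ² = 10/429  (sign +1)
combine: 4πI² = 1089·2/143·10/429 = 60/169
take √, sign -1: I = -0.16808437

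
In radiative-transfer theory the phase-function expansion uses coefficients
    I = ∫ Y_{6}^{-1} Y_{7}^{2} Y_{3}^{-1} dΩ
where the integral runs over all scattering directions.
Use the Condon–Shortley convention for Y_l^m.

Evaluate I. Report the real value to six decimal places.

0.123918

Checks pass: Σm=0; 16 even; l₃=3∈[1,13].
(2·6+1)(2·7+1)(2·3+1) = 1365
Δ: 10! 2! 4! / 17! → 1/2042040
sum: t=4:+1/207360 t=5:−1/57600 t=6:+1/207360 = -1/129600
3j²(6 7 3; 0 0 0) = Δ·Π!·Σ² = 168/12155  (sign +1)
sum: t=5:−1/691200 t=6:+1/103680 t=7:−1/241920 = 59/14515200
3j²(6 7 3; -1 2 -1) = Δ·Π!·Σ² = 3481/340340  (sign +1)
combine: 4πI² = 1365·168/12155·3481/340340 = 438606/2272985
take √, sign +1: I = 0.12391791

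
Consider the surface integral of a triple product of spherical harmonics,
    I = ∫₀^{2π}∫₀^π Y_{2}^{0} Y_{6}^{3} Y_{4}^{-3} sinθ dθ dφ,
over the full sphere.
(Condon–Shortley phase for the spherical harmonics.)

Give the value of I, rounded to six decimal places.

Rules hold: Σm=0, L=12 even, 4≤4≤8.
N = 5·13·9 = 585
Δ = 4!·0!·8!/13! = 1/6435
Racah Σ t=2..2: t=2:+1/2304 = 1/2304
⇒ 3j(2 6 4; 0 0 0)² = 5/143, sgn +1
Racah Σ t=2..2: t=2:+1/20160 = 1/20160
⇒ 3j(2 6 4; 0 3 -3)² = 12/715, sgn -1
4πI² = N·(3j₀)²·(3jₘ)² = 540/1573
I = -1·√(0.343293/4π) = -0.16528277

-0.165283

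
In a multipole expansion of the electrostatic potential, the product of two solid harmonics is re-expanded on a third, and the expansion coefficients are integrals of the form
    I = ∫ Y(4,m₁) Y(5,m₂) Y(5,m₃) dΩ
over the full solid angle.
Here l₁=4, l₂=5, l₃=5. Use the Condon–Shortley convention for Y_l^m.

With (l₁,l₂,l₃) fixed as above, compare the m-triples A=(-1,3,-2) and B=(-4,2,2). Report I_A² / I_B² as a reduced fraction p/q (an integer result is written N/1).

l's match ⇒ only the (l;m) 3-j factors differ between A and B.
A: triangle coeff Δ(4,5,5) = 1/3153150; Σ_t [2,4]: t=2:+1/17280 t=3:−1/2880 t=4:+1/6912 = -1/6912; (3j)²=5/429 [(4 5 5; -1 3 -2)], sign=+1
B: triangle coeff Δ(4,5,5) = 1/3153150; Σ_t [4,4]: t=4:+1/20736 = 1/20736; (3j)²=35/1287 [(4 5 5; -4 2 2)], sign=-1
I_A²/I_B² = (5/429)/(35/1287) = 3/7

3/7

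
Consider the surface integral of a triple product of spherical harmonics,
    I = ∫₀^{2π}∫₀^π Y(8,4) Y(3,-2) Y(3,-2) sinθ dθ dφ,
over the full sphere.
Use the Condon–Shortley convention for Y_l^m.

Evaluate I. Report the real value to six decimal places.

0.000000

triangle: need 5≤l₃≤11, have 3; I=0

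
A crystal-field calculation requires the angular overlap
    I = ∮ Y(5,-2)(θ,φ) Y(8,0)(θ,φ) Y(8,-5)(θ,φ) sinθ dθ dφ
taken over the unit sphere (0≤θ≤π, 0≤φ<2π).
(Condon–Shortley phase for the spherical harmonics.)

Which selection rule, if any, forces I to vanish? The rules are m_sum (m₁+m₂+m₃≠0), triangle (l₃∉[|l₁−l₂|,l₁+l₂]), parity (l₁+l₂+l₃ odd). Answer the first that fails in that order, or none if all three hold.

Σmᵢ = -7  ✗
l₃∈[|l₁−l₂|,l₁+l₂]=[3,13], have l₃=8
Σlᵢ = 21 ⇒ odd

m_sum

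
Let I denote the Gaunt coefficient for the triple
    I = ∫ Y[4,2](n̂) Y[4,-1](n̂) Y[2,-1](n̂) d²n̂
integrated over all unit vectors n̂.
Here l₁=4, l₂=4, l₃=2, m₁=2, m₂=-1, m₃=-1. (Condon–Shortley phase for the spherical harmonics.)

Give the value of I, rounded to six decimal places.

m-sum 0 ✓  L=10 even ✓  0≤2≤8 ✓
Π(2lᵢ+1) = 9×9×5 = 405
triangle coeff Δ(4,4,2) = 1/13860
Σ_t [2,4]: t=2:+1/192 t=3:−1/36 t=4:+1/192 = -5/288
(3j)²=20/693 [(4 4 2; 0 0 0)], sign=-1
Σ_t [1,2]: t=1:−1/240 t=2:+1/96 = 1/160
(3j)²=27/1540 [(4 4 2; 2 -1 -1)], sign=-1
⇒ 4πI² = 1215/5929
I = (+1)√(1215/5929/(4π)) = 0.12770047

0.127700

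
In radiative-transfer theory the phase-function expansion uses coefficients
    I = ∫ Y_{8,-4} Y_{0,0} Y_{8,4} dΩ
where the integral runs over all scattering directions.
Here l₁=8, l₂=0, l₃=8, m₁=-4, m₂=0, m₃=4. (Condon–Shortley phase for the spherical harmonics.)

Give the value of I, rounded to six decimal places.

Checks pass: Σm=0; 16 even; l₃=8∈[8,8].
(2·8+1)(2·0+1)(2·8+1) = 289
Δ: 0! 16! 0! / 17! → 1/17
sum: t=0:+1/1625702400 = 1/1625702400
3j²(8 0 8; 0 0 0) = Δ·Π!·Σ² = 1/17  (sign +1)
sum: t=0:+1/11496038400 = 1/11496038400
3j²(8 0 8; -4 0 4) = Δ·Π!·Σ² = 1/17  (sign +1)
combine: 4πI² = 289·1/17·1/17 = 1/1
take √, sign +1: I = 0.28209479

0.282095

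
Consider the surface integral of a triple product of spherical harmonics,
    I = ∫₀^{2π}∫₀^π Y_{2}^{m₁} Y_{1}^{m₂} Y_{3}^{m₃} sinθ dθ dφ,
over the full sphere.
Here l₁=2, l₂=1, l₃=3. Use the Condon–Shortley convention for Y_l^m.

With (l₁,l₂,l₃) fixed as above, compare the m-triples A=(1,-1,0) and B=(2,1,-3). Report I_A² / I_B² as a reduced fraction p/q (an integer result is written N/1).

1/5

l's match ⇒ only the (l;m) 3-j factors differ between A and B.
A: triangle coeff Δ(2,1,3) = 1/105; Σ_t [0,0]: t=0:+1/12 = 1/12; (3j)²=1/35 [(2 1 3; 1 -1 0)], sign=-1
B: triangle coeff Δ(2,1,3) = 1/105; Σ_t [0,0]: t=0:+1/48 = 1/48; (3j)²=1/7 [(2 1 3; 2 1 -3)], sign=+1
I_A²/I_B² = (1/35)/(1/7) = 1/5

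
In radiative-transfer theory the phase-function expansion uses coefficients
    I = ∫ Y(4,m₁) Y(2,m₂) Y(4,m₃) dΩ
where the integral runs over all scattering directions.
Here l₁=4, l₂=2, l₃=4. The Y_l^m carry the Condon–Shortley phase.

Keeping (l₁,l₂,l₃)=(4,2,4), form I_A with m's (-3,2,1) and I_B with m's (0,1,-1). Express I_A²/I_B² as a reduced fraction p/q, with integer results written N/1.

63/5

Same 4,2,4: normalisation and zero-m 3j drop out of the ratio.
A: Δ: 2! 6! 2! / 11! → 1/13860; sum: t=2:+1/480 = 1/480; 3j²(4 2 4; -3 2 1) = Δ·Π!·Σ² = 3/110  (sign -1)
B: Δ: 2! 6! 2! / 11! → 1/13860; sum: t=1:−1/72 t=2:+1/96 = -1/288; 3j²(4 2 4; 0 1 -1) = Δ·Π!·Σ² = 1/462  (sign +1)
I_A²/I_B² = (3/110)/(1/462) = 63/5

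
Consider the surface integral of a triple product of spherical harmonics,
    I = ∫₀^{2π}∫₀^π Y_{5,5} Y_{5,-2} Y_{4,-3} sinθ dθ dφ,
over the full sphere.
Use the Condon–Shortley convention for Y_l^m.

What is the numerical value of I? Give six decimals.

0.140629

Checks pass: Σm=0; 14 even; l₃=4∈[0,10].
(2·5+1)(2·5+1)(2·4+1) = 1089
Δ: 6! 4! 4! / 15! → 1/3153150
sum: t=1:−1/69120 t=2:+1/1728 t=3:−1/576 t=4:+1/1728 t=5:−1/69120 = -7/11520
3j²(5 5 4; 0 0 0) = Δ·Π!·Σ² = 2/143  (sign -1)
sum: t=0:+1/103680 = 1/103680
3j²(5 5 4; 5 -2 -3) = Δ·Π!·Σ² = 7/429  (sign -1)
combine: 4πI² = 1089·2/143·7/429 = 42/169
take √, sign +1: I = 0.14062948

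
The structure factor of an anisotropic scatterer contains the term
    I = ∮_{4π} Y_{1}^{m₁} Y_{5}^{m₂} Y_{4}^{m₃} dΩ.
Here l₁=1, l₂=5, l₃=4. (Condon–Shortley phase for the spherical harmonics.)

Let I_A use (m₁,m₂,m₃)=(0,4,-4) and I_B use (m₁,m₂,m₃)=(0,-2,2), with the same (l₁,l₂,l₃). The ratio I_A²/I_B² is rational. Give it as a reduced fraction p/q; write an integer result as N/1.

l's match ⇒ only the (l;m) 3-j factors differ between A and B.
A: triangle coeff Δ(1,5,4) = 1/495; Σ_t [1,1]: t=1:−1/40320 = -1/40320; (3j)²=1/55 [(1 5 4; 0 4 -4)], sign=-1
B: triangle coeff Δ(1,5,4) = 1/495; Σ_t [1,1]: t=1:−1/1440 = -1/1440; (3j)²=7/165 [(1 5 4; 0 -2 2)], sign=-1
I_A²/I_B² = (1/55)/(7/165) = 3/7

3/7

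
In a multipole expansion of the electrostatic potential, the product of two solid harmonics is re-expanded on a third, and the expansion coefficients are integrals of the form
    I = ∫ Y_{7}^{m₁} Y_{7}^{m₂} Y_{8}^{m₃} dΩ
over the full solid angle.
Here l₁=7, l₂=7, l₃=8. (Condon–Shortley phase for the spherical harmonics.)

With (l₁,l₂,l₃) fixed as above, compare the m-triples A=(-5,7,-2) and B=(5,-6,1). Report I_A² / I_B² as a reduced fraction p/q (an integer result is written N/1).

245/484

Shared (l₁,l₂,l₃)=(7,7,8): N and (l;000)² cancel in I_A²/I_B².
A: Δ = 6!·8!·8!/23! = 1/22086194130; Racah Σ t=6..6: t=6:+1/41803776000 = 1/41803776000; ⇒ 3j(7 7 8; -5 7 -2)² = 42/7429, sgn +1
B: Δ = 6!·8!·8!/23! = 1/22086194130; Racah Σ t=0..1: t=0:+1/5225472000 t=1:−1/24385536000 = 11/73156608000; ⇒ 3j(7 7 8; 5 -6 1)² = 2904/260015, sgn -1
I_A²/I_B² = (42/7429)/(2904/260015) = 245/484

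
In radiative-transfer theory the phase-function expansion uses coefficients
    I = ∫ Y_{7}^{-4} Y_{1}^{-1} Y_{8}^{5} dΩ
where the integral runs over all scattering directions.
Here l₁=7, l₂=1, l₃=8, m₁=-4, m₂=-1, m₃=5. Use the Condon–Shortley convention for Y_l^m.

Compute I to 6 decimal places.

-0.270230

Checks pass: Σm=0; 16 even; l₃=8∈[6,8].
(2·7+1)(2·1+1)(2·8+1) = 765
Δ: 0! 14! 2! / 17! → 1/2040
sum: t=0:+1/25401600 = 1/25401600
3j²(7 1 8; 0 0 0) = Δ·Π!·Σ² = 8/255  (sign +1)
sum: t=0:+1/479001600 = 1/479001600
3j²(7 1 8; -4 -1 5) = Δ·Π!·Σ² = 13/340  (sign -1)
combine: 4πI² = 765·8/255·13/340 = 78/85
take √, sign -1: I = -0.27022959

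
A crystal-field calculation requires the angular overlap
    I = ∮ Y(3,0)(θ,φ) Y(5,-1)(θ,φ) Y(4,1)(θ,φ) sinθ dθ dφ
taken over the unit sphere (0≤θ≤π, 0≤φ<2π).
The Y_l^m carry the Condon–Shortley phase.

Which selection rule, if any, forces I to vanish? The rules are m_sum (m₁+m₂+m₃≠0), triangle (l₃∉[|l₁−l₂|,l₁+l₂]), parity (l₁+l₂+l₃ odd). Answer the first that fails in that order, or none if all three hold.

Σmᵢ = 0  ✓
l₃∈[|l₁−l₂|,l₁+l₂]=[2,8], have l₃=4  ✓
Σlᵢ = 12 ⇒ even  ✓

none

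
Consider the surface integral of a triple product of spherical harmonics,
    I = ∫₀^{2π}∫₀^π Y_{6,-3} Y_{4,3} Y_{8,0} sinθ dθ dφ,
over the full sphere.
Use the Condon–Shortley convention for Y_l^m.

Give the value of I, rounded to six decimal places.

Rules hold: Σm=0, L=18 even, 2≤8≤10.
N = 13·9·17 = 1989
Δ = 2!·10!·6!/19! = 1/23279256
Racah Σ t=0..2: t=0:+1/1658880 t=1:−1/518400 t=2:+1/1658880 = -1/1382400
⇒ 3j(6 4 8; 0 0 0)² = 504/46189, sgn -1
Racah Σ t=1..2: t=1:−1/58060800 t=2:+1/7257600 = 1/8294400
⇒ 3j(6 4 8; -3 3 0)² = 1029/92378, sgn +1
4πI² = N·(3j₀)²·(3jₘ)² = 2333772/9653501
I = -1·√(0.241754/4π) = -0.13870172

-0.138702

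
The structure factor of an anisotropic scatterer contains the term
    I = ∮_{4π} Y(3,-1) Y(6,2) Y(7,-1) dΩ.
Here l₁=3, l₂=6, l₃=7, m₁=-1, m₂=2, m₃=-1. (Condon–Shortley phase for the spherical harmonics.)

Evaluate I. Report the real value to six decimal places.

Checks pass: Σm=0; 16 even; l₃=7∈[3,9].
(2·3+1)(2·6+1)(2·7+1) = 1365
Δ: 2! 4! 10! / 17! → 1/2042040
sum: t=0:+1/207360 t=1:−1/57600 t=2:+1/207360 = -1/129600
3j²(3 6 7; 0 0 0) = Δ·Π!·Σ² = 168/12155  (sign +1)
sum: t=0:+1/3870720 t=1:−1/181440 t=2:+1/138240 = 23/11612160
3j²(3 6 7; -1 2 -1) = Δ·Π!·Σ² = 529/204204  (sign +1)
combine: 4πI² = 1365·168/12155·529/204204 = 22218/454597
take √, sign +1: I = 0.06236404

0.062364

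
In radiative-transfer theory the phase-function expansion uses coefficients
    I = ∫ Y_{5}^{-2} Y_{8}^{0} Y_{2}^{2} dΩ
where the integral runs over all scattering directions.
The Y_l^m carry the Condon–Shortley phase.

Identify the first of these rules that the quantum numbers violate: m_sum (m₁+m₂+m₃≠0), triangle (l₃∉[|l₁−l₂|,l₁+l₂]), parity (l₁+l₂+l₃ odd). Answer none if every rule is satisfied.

Σmᵢ = 0  ✓
l₃∈[|l₁−l₂|,l₁+l₂]=[3,13], have l₃=2  ✗
Σlᵢ = 15 ⇒ odd

triangle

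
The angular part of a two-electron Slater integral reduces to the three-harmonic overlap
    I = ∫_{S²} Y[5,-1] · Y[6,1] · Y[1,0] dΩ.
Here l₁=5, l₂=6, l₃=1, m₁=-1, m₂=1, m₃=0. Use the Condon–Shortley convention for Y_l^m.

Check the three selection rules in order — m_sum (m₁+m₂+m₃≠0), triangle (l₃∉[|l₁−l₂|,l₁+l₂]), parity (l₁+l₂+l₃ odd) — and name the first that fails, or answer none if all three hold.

none

Σmᵢ = 0  ✓
l₃∈[|l₁−l₂|,l₁+l₂]=[1,11], have l₃=1  ✓
Σlᵢ = 12 ⇒ even  ✓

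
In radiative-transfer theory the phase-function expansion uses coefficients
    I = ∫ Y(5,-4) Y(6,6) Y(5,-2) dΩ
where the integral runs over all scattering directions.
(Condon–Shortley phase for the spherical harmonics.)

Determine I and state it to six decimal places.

Rules hold: Σm=0, L=16 even, 1≤5≤11.
N = 11·13·11 = 1573
Δ = 6!·4!·6!/17! = 1/28588560
Racah Σ t=1..5: t=1:−1/345600 t=2:+1/13824 t=3:−1/5184 t=4:+1/13824 t=5:−1/345600 = -7/129600
⇒ 3j(5 6 5; 0 0 0)² = 80/7293, sgn +1
Racah Σ t=6..6: t=6:+1/3110400 = 1/3110400
⇒ 3j(5 6 5; -4 6 -2)² = 21/1105, sgn -1
4πI² = N·(3j₀)²·(3jₘ)² = 1232/3757
I = -1·√(0.327921/4π) = -0.16153991

-0.161540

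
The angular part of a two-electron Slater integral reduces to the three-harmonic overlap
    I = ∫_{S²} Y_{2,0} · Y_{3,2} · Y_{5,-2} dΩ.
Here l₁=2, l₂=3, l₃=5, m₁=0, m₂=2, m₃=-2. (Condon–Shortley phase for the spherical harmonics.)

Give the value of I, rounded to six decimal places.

m-sum 0 ✓  L=10 even ✓  1≤5≤5 ✓
Π(2lᵢ+1) = 5×7×11 = 385
triangle coeff Δ(2,3,5) = 1/2310
Σ_t [0,0]: t=0:+1/144 = 1/144
(3j)²=10/231 [(2 3 5; 0 0 0)], sign=-1
Σ_t [0,0]: t=0:+1/480 = 1/480
(3j)²=3/110 [(2 3 5; 0 2 -2)], sign=-1
⇒ 4πI² = 5/11
I = (+1)√(5/11/(4π)) = 0.19018827

0.190188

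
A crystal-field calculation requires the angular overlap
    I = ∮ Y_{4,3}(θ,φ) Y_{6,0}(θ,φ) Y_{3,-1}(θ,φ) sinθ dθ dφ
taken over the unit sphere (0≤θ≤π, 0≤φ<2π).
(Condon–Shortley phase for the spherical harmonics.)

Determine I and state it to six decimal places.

0.000000

3 + 0 − 1 = 2 ≠ 0: azimuthal integral kills it; I = 0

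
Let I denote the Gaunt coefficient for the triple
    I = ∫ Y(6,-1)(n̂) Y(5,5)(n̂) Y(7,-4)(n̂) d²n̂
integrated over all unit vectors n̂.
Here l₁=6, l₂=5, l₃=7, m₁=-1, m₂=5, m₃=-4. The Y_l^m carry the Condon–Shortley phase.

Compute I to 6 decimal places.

0.173745

Rules hold: Σm=0, L=18 even, 1≤7≤11.
N = 13·11·15 = 2145
Δ = 4!·8!·6!/19! = 1/174594420
Racah Σ t=0..4: t=0:+1/4147200 t=1:−1/207360 t=2:+1/82944 t=3:−1/207360 t=4:+1/4147200 = 1/345600
⇒ 3j(6 5 7; 0 0 0)² = 420/46189, sgn -1
Racah Σ t=4..4: t=4:+1/12441600 = 1/12441600
⇒ 3j(6 5 7; -1 5 -4)² = 245/12597, sgn -1
4πI² = N·(3j₀)²·(3jₘ)² = 514500/1356277
I = +1·√(0.379347/4π) = 0.17374550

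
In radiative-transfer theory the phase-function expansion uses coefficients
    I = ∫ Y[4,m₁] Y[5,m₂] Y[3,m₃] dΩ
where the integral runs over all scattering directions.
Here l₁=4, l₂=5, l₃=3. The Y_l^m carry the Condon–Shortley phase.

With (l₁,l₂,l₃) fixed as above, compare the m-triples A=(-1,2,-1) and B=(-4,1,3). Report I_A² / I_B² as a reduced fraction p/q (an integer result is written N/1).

128/15

l's match ⇒ only the (l;m) 3-j factors differ between A and B.
A: triangle coeff Δ(4,5,3) = 1/180180; Σ_t [3,5]: t=3:−1/1728 t=4:+1/288 t=5:−1/960 = 1/540; (3j)²=128/6435 [(4 5 3; -1 2 -1)], sign=+1
B: triangle coeff Δ(4,5,3) = 1/180180; Σ_t [6,6]: t=6:+1/34560 = 1/34560; (3j)²=1/429 [(4 5 3; -4 1 3)], sign=+1
I_A²/I_B² = (128/6435)/(1/429) = 128/15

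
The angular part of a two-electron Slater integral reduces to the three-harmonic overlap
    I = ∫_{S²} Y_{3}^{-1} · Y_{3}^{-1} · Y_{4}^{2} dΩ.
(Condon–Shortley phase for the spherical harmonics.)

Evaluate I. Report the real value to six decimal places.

m-sum 0 ✓  L=10 even ✓  0≤4≤6 ✓
Π(2lᵢ+1) = 7×7×9 = 441
triangle coeff Δ(3,3,4) = 1/34650
Σ_t [0,2]: t=0:+1/72 t=1:−1/16 t=2:+1/72 = -5/144
(3j)²=2/77 [(3 3 4; 0 0 0)], sign=-1
Σ_t [0,2]: t=0:+1/192 t=1:−1/36 t=2:+1/192 = -5/288
(3j)²=20/693 [(3 3 4; -1 -1 2)], sign=-1
⇒ 4πI² = 40/121
I = (+1)√(40/121/(4π)) = 0.16219310

0.162193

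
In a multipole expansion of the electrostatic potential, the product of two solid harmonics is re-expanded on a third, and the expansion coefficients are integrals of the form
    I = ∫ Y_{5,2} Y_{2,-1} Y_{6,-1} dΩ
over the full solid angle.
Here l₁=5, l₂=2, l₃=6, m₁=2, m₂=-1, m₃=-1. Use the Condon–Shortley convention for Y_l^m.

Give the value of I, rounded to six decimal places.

0.000000

l₁+l₂+l₃=13 is odd: 3j(l;000)=0 ⇒ I=0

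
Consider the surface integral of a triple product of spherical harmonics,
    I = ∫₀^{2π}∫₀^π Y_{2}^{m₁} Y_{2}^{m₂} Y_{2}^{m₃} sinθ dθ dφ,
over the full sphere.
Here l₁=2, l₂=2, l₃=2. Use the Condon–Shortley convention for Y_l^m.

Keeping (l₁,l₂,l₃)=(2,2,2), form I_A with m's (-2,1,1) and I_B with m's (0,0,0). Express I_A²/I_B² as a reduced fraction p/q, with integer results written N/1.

l's match ⇒ only the (l;m) 3-j factors differ between A and B.
A: triangle coeff Δ(2,2,2) = 1/630; Σ_t [2,2]: t=2:+1/4 = 1/4; (3j)²=3/35 [(2 2 2; -2 1 1)], sign=-1
B: triangle coeff Δ(2,2,2) = 1/630; Σ_t [0,2]: t=0:+1/8 t=1:−1/1 t=2:+1/8 = -3/4; (3j)²=2/35 [(2 2 2; 0 0 0)], sign=-1
I_A²/I_B² = (3/35)/(2/35) = 3/2

3/2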